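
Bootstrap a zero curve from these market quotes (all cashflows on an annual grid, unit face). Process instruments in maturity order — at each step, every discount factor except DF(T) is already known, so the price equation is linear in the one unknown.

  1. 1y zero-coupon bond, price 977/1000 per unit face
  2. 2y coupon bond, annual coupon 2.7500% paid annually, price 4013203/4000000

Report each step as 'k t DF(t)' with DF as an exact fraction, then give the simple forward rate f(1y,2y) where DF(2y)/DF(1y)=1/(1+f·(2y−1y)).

step 1 [1y] zero: DF = P = 977/1000 ≈ 0.977000
step 2 [2y] bond c/1=11/400: DF=(4013203/4000000 − 11/400·(0.977000))/(1+11/400) = 9503/10000 ≈ 0.950300

1 1 977/1000
2 2 9503/10000
f(1y,2y) = ((977/1000)/(9503/10000) − 1)/(1) = 267/9503 ≈ 2.8096%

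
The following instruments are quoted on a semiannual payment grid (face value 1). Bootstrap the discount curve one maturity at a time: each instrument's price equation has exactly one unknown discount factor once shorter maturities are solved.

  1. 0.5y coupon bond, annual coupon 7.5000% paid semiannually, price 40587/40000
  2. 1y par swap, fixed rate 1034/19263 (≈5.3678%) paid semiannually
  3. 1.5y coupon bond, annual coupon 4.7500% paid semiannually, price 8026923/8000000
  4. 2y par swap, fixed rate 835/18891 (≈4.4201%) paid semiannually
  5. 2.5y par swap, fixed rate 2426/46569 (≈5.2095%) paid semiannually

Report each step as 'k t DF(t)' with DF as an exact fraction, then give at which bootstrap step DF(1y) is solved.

1 1/2 489/500
2 1 9483/10000
3 3/2 4677/5000
4 2 1833/2000
5 5/2 8787/10000
DF(1y) is solved at step 2

step 1 [0.5y] bond c/2=3/80: DF=(40587/40000 − 3/80·(0))/(1+3/80) = 489/500 ≈ 0.978000
step 2 [1y] swap r/2=517/19263: DF=(1 − 517/19263·(0.978000))/(1+517/19263) = 9483/10000 ≈ 0.948300
step 3 [1.5y] bond c/2=19/800: DF=(8026923/8000000 − 19/800·(0.978000+0.948300))/(1+19/800) = 4677/5000 ≈ 0.935400
step 4 [2y] swap r/2=835/37782: DF=(1 − 835/37782·(0.978000+0.948300+0.935400))/(1+835/37782) = 1833/2000 ≈ 0.916500
step 5 [2.5y] swap r/2=1213/46569: DF=(1 − 1213/46569·(0.978000+0.948300+0.935400+0.916500))/(1+1213/46569) = 8787/10000 ≈ 0.878700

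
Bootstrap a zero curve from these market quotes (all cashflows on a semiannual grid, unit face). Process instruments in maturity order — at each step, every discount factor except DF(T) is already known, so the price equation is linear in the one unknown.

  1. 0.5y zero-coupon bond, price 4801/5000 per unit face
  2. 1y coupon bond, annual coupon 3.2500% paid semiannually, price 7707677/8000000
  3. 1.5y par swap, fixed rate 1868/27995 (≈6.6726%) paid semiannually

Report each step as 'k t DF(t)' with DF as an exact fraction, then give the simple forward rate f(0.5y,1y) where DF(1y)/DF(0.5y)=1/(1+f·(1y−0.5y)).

step 1 [0.5y] zero: DF = P = 4801/5000 ≈ 0.960200
step 2 [1y] bond c/2=13/800: DF=(7707677/8000000 − 13/800·(0.960200))/(1+13/800) = 9327/10000 ≈ 0.932700
step 3 [1.5y] swap r/2=934/27995: DF=(1 − 934/27995·(0.960200+0.932700))/(1+934/27995) = 4533/5000 ≈ 0.906600

1 1/2 4801/5000
2 1 9327/10000
3 3/2 4533/5000
f(0.5y,1y) = ((4801/5000)/(9327/10000) − 1)/(1/2) = 550/9327 ≈ 5.8969%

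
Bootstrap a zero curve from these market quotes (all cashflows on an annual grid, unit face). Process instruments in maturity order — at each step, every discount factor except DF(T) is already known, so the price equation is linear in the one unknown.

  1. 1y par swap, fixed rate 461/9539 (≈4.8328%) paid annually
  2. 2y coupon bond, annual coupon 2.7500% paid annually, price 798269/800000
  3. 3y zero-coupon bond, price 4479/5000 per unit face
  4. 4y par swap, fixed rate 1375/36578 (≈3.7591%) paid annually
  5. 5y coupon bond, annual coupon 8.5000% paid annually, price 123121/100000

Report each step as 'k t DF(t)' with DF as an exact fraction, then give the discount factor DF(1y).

1 1 9539/10000
2 2 591/625
3 3 4479/5000
4 4 69/80
5 5 4241/5000
DF(1y) = 9539/10000 ≈ 0.953900

step 1 [1y] swap r/1=461/9539: DF=(1 − 461/9539·(0))/(1+461/9539) = 9539/10000 ≈ 0.953900
step 2 [2y] bond c/1=11/400: DF=(798269/800000 − 11/400·(0.953900))/(1+11/400) = 591/625 ≈ 0.945600
step 3 [3y] zero: DF = P = 4479/5000 ≈ 0.895800
step 4 [4y] swap r/1=1375/36578: DF=(1 − 1375/36578·(0.953900+0.945600+0.895800))/(1+1375/36578) = 69/80 ≈ 0.862500
step 5 [5y] bond c/1=17/200: DF=(123121/100000 − 17/200·(0.953900+0.945600+0.895800+0.862500))/(1+17/200) = 4241/5000 ≈ 0.848200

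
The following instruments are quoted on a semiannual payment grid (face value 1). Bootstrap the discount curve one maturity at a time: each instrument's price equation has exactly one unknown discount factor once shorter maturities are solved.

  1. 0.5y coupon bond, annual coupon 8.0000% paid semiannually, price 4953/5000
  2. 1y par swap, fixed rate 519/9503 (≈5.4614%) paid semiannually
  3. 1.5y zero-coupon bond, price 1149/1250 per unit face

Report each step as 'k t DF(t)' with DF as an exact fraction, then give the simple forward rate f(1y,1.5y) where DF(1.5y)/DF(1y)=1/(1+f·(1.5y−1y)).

1 1/2 381/400
2 1 9481/10000
3 3/2 1149/1250
f(1y,1.5y) = ((9481/10000)/(1149/1250) − 1)/(1/2) = 289/4596 ≈ 6.2881%

step 1 [0.5y] bond c/2=1/25: DF=(4953/5000 − 1/25·(0))/(1+1/25) = 381/400 ≈ 0.952500
step 2 [1y] swap r/2=519/19006: DF=(1 − 519/19006·(0.952500))/(1+519/19006) = 9481/10000 ≈ 0.948100
step 3 [1.5y] zero: DF = P = 1149/1250 ≈ 0.919200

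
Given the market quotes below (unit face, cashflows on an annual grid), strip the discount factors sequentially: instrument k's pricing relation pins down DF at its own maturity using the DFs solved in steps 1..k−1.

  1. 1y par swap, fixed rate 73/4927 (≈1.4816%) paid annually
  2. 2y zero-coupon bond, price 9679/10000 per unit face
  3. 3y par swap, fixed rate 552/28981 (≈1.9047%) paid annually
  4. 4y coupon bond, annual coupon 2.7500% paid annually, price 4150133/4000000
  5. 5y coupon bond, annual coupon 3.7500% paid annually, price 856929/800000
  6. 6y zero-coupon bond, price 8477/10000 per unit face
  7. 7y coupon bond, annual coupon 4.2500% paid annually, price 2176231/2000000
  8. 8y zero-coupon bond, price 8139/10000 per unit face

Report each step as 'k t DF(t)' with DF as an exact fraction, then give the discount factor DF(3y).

1 1 4927/5000
2 2 9679/10000
3 3 1181/1250
4 4 4661/5000
5 5 447/500
6 6 8477/10000
7 7 4083/5000
8 8 8139/10000
DF(3y) = 1181/1250 ≈ 0.944800

step 1 [1y] swap r/1=73/4927: DF=(1 − 73/4927·(0))/(1+73/4927) = 4927/5000 ≈ 0.985400
step 2 [2y] zero: DF = P = 9679/10000 ≈ 0.967900
step 3 [3y] swap r/1=552/28981: DF=(1 − 552/28981·(0.985400+0.967900))/(1+552/28981) = 1181/1250 ≈ 0.944800
step 4 [4y] bond c/1=11/400: DF=(4150133/4000000 − 11/400·(0.985400+0.967900+0.944800))/(1+11/400) = 4661/5000 ≈ 0.932200
step 5 [5y] bond c/1=3/80: DF=(856929/800000 − 3/80·(0.985400+0.967900+0.944800+0.932200))/(1+3/80) = 447/500 ≈ 0.894000
step 6 [6y] zero: DF = P = 8477/10000 ≈ 0.847700
step 7 [7y] bond c/1=17/400: DF=(2176231/2000000 − 17/400·(0.985400+0.967900+0.944800+0.932200+0.894000+0.847700))/(1+17/400) = 4083/5000 ≈ 0.816600
step 8 [8y] zero: DF = P = 8139/10000 ≈ 0.813900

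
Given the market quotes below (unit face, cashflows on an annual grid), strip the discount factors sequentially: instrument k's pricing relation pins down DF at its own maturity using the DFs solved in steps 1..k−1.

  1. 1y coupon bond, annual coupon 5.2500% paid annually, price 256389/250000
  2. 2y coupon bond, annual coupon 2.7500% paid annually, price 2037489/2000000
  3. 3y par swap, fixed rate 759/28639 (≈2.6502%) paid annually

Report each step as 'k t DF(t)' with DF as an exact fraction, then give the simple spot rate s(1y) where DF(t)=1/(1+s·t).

step 1 [1y] bond c/1=21/400: DF=(256389/250000 − 21/400·(0))/(1+21/400) = 609/625 ≈ 0.974400
step 2 [2y] bond c/1=11/400: DF=(2037489/2000000 − 11/400·(0.974400))/(1+11/400) = 4827/5000 ≈ 0.965400
step 3 [3y] swap r/1=759/28639: DF=(1 − 759/28639·(0.974400+0.965400))/(1+759/28639) = 9241/10000 ≈ 0.924100

1 1 609/625
2 2 4827/5000
3 3 9241/10000
s(1y) = (1/(609/625) − 1)/(1) = 16/609 ≈ 2.6273%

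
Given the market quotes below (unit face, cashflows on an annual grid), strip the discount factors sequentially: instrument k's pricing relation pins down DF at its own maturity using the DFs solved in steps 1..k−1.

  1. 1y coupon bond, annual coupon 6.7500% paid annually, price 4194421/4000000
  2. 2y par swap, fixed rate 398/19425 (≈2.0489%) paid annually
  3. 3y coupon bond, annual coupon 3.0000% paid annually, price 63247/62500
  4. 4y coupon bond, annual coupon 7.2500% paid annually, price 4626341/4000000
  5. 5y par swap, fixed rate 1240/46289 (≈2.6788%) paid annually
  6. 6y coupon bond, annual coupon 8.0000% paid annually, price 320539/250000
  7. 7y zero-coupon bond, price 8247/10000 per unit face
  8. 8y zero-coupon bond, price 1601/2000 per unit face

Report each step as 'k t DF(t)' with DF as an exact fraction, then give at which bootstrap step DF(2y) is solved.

1 1 9823/10000
2 2 4801/5000
3 3 9259/10000
4 4 1769/2000
5 5 219/250
6 6 8443/10000
7 7 8247/10000
8 8 1601/2000
DF(2y) is solved at step 2

step 1 [1y] bond c/1=27/400: DF=(4194421/4000000 − 27/400·(0))/(1+27/400) = 9823/10000 ≈ 0.982300
step 2 [2y] swap r/1=398/19425: DF=(1 − 398/19425·(0.982300))/(1+398/19425) = 4801/5000 ≈ 0.960200
step 3 [3y] bond c/1=3/100: DF=(63247/62500 − 3/100·(0.982300+0.960200))/(1+3/100) = 9259/10000 ≈ 0.925900
step 4 [4y] bond c/1=29/400: DF=(4626341/4000000 − 29/400·(0.982300+0.960200+0.925900))/(1+29/400) = 1769/2000 ≈ 0.884500
step 5 [5y] swap r/1=1240/46289: DF=(1 − 1240/46289·(0.982300+0.960200+0.925900+0.884500))/(1+1240/46289) = 219/250 ≈ 0.876000
step 6 [6y] bond c/1=2/25: DF=(320539/250000 − 2/25·(0.982300+0.960200+0.925900+0.884500+0.876000))/(1+2/25) = 8443/10000 ≈ 0.844300
step 7 [7y] zero: DF = P = 8247/10000 ≈ 0.824700
step 8 [8y] zero: DF = P = 1601/2000 ≈ 0.800500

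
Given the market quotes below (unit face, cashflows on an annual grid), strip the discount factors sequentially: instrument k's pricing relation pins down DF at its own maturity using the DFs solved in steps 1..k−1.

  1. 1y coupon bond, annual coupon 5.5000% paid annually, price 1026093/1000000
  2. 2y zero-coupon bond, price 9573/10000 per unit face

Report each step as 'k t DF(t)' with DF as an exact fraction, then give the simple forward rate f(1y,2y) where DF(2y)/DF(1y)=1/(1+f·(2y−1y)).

step 1 [1y] bond c/1=11/200: DF=(1026093/1000000 − 11/200·(0))/(1+11/200) = 4863/5000 ≈ 0.972600
step 2 [2y] zero: DF = P = 9573/10000 ≈ 0.957300

1 1 4863/5000
2 2 9573/10000
f(1y,2y) = ((4863/5000)/(9573/10000) − 1)/(1) = 51/3191 ≈ 1.5982%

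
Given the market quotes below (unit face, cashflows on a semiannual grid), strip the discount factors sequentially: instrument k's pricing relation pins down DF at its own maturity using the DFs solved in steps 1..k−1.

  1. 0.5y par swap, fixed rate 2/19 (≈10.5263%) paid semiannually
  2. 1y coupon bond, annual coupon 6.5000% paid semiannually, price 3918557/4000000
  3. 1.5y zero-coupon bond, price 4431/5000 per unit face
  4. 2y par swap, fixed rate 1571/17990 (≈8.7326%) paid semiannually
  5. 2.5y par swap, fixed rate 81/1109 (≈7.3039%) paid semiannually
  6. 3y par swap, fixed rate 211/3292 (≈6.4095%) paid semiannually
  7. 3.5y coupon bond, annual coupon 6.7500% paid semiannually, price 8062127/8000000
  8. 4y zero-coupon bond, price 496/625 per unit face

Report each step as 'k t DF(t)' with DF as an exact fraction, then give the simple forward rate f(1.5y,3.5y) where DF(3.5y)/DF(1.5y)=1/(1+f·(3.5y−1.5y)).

step 1 [0.5y] swap r/2=1/19: DF=(1 − 1/19·(0))/(1+1/19) = 19/20 ≈ 0.950000
step 2 [1y] bond c/2=13/400: DF=(3918557/4000000 − 13/400·(0.950000))/(1+13/400) = 9189/10000 ≈ 0.918900
step 3 [1.5y] zero: DF = P = 4431/5000 ≈ 0.886200
step 4 [2y] swap r/2=1571/35980: DF=(1 − 1571/35980·(0.950000+0.918900+0.886200))/(1+1571/35980) = 8429/10000 ≈ 0.842900
step 5 [2.5y] swap r/2=81/2218: DF=(1 − 81/2218·(0.950000+0.918900+0.886200+0.842900))/(1+81/2218) = 419/500 ≈ 0.838000
step 6 [3y] swap r/2=211/6584: DF=(1 − 211/6584·(0.950000+0.918900+0.886200+0.842900+0.838000))/(1+211/6584) = 1039/1250 ≈ 0.831200
step 7 [3.5y] bond c/2=27/800: DF=(8062127/8000000 − 27/800·(0.950000+0.918900+0.886200+0.842900+0.838000+0.831200))/(1+27/800) = 8029/10000 ≈ 0.802900
step 8 [4y] zero: DF = P = 496/625 ≈ 0.793600

1 1/2 19/20
2 1 9189/10000
3 3/2 4431/5000
4 2 8429/10000
5 5/2 419/500
6 3 1039/1250
7 7/2 8029/10000
8 4 496/625
f(1.5y,3.5y) = ((4431/5000)/(8029/10000) − 1)/(2) = 119/2294 ≈ 5.1874%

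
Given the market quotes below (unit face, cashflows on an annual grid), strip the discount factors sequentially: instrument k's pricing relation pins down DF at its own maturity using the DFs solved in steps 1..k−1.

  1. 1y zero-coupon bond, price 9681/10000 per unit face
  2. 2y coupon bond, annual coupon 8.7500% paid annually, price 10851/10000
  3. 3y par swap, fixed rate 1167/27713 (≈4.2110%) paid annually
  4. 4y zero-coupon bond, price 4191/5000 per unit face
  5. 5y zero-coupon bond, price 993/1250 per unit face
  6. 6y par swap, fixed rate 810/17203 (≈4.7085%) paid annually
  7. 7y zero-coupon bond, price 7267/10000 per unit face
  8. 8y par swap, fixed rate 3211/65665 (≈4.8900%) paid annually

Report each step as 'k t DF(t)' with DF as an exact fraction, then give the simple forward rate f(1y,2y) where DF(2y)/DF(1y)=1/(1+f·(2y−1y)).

1 1 9681/10000
2 2 9199/10000
3 3 8833/10000
4 4 4191/5000
5 5 993/1250
6 6 757/1000
7 7 7267/10000
8 8 6789/10000
f(1y,2y) = ((9681/10000)/(9199/10000) − 1)/(1) = 482/9199 ≈ 5.2397%

step 1 [1y] zero: DF = P = 9681/10000 ≈ 0.968100
step 2 [2y] bond c/1=7/80: DF=(10851/10000 − 7/80·(0.968100))/(1+7/80) = 9199/10000 ≈ 0.919900
step 3 [3y] swap r/1=1167/27713: DF=(1 − 1167/27713·(0.968100+0.919900))/(1+1167/27713) = 8833/10000 ≈ 0.883300
step 4 [4y] zero: DF = P = 4191/5000 ≈ 0.838200
step 5 [5y] zero: DF = P = 993/1250 ≈ 0.794400
step 6 [6y] swap r/1=810/17203: DF=(1 − 810/17203·(0.968100+0.919900+0.883300+0.838200+0.794400))/(1+810/17203) = 757/1000 ≈ 0.757000
step 7 [7y] zero: DF = P = 7267/10000 ≈ 0.726700
step 8 [8y] swap r/1=3211/65665: DF=(1 − 3211/65665·(0.968100+0.919900+0.883300+0.838200+0.794400+0.757000+0.726700))/(1+3211/65665) = 6789/10000 ≈ 0.678900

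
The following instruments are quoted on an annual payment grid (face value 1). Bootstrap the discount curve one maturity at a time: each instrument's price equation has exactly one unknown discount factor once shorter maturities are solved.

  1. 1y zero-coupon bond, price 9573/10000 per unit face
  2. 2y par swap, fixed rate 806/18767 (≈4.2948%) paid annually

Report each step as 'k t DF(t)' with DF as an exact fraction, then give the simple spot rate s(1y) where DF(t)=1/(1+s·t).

1 1 9573/10000
2 2 4597/5000
s(1y) = (1/(9573/10000) − 1)/(1) = 427/9573 ≈ 4.4605%

step 1 [1y] zero: DF = P = 9573/10000 ≈ 0.957300
step 2 [2y] swap r/1=806/18767: DF=(1 − 806/18767·(0.957300))/(1+806/18767) = 4597/5000 ≈ 0.919400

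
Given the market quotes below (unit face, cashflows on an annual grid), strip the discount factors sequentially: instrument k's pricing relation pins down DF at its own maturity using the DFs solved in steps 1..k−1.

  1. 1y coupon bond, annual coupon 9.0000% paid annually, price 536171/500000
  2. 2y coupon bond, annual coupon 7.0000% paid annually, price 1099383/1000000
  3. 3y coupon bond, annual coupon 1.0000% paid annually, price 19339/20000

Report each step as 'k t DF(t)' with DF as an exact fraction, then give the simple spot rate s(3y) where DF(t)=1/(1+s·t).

1 1 4919/5000
2 2 9631/10000
3 3 9381/10000
s(3y) = (1/(9381/10000) − 1)/(3) = 619/28143 ≈ 2.1995%

step 1 [1y] bond c/1=9/100: DF=(536171/500000 − 9/100·(0))/(1+9/100) = 4919/5000 ≈ 0.983800
step 2 [2y] bond c/1=7/100: DF=(1099383/1000000 − 7/100·(0.983800))/(1+7/100) = 9631/10000 ≈ 0.963100
step 3 [3y] bond c/1=1/100: DF=(19339/20000 − 1/100·(0.983800+0.963100))/(1+1/100) = 9381/10000 ≈ 0.938100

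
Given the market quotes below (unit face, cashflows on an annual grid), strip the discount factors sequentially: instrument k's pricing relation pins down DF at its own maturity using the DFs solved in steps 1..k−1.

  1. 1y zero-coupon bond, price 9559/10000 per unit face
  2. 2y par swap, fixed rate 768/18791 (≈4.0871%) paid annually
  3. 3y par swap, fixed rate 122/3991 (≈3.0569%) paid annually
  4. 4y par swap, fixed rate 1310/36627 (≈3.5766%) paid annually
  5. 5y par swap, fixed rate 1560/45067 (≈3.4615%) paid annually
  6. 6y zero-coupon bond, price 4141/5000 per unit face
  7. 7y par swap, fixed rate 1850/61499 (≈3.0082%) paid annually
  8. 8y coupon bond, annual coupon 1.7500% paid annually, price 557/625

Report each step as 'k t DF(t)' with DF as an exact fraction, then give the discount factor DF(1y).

1 1 9559/10000
2 2 577/625
3 3 4573/5000
4 4 869/1000
5 5 211/250
6 6 4141/5000
7 7 163/200
8 8 7701/10000
DF(1y) = 9559/10000 ≈ 0.955900

step 1 [1y] zero: DF = P = 9559/10000 ≈ 0.955900
step 2 [2y] swap r/1=768/18791: DF=(1 − 768/18791·(0.955900))/(1+768/18791) = 577/625 ≈ 0.923200
step 3 [3y] swap r/1=122/3991: DF=(1 − 122/3991·(0.955900+0.923200))/(1+122/3991) = 4573/5000 ≈ 0.914600
step 4 [4y] swap r/1=1310/36627: DF=(1 − 1310/36627·(0.955900+0.923200+0.914600))/(1+1310/36627) = 869/1000 ≈ 0.869000
step 5 [5y] swap r/1=1560/45067: DF=(1 − 1560/45067·(0.955900+0.923200+0.914600+0.869000))/(1+1560/45067) = 211/250 ≈ 0.844000
step 6 [6y] zero: DF = P = 4141/5000 ≈ 0.828200
step 7 [7y] swap r/1=1850/61499: DF=(1 − 1850/61499·(0.955900+0.923200+0.914600+0.869000+0.844000+0.828200))/(1+1850/61499) = 163/200 ≈ 0.815000
step 8 [8y] bond c/1=7/400: DF=(557/625 − 7/400·(0.955900+0.923200+0.914600+0.869000+0.844000+0.828200+0.815000))/(1+7/400) = 7701/10000 ≈ 0.770100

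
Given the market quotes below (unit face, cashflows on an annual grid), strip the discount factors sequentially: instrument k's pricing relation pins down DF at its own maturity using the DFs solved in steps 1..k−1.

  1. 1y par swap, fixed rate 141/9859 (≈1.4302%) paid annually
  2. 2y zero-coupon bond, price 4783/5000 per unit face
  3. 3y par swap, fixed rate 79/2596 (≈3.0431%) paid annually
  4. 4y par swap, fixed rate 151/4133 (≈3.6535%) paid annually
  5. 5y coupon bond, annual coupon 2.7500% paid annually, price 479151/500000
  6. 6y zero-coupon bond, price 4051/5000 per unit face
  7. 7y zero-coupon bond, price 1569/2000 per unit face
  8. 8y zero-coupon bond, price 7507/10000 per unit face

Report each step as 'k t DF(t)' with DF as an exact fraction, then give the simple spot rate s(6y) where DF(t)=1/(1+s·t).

1 1 9859/10000
2 2 4783/5000
3 3 9131/10000
4 4 8641/10000
5 5 8331/10000
6 6 4051/5000
7 7 1569/2000
8 8 7507/10000
s(6y) = (1/(4051/5000) − 1)/(6) = 949/24306 ≈ 3.9044%

step 1 [1y] swap r/1=141/9859: DF=(1 − 141/9859·(0))/(1+141/9859) = 9859/10000 ≈ 0.985900
step 2 [2y] zero: DF = P = 4783/5000 ≈ 0.956600
step 3 [3y] swap r/1=79/2596: DF=(1 − 79/2596·(0.985900+0.956600))/(1+79/2596) = 9131/10000 ≈ 0.913100
step 4 [4y] swap r/1=151/4133: DF=(1 − 151/4133·(0.985900+0.956600+0.913100))/(1+151/4133) = 8641/10000 ≈ 0.864100
step 5 [5y] bond c/1=11/400: DF=(479151/500000 − 11/400·(0.985900+0.956600+0.913100+0.864100))/(1+11/400) = 8331/10000 ≈ 0.833100
step 6 [6y] zero: DF = P = 4051/5000 ≈ 0.810200
step 7 [7y] zero: DF = P = 1569/2000 ≈ 0.784500
step 8 [8y] zero: DF = P = 7507/10000 ≈ 0.750700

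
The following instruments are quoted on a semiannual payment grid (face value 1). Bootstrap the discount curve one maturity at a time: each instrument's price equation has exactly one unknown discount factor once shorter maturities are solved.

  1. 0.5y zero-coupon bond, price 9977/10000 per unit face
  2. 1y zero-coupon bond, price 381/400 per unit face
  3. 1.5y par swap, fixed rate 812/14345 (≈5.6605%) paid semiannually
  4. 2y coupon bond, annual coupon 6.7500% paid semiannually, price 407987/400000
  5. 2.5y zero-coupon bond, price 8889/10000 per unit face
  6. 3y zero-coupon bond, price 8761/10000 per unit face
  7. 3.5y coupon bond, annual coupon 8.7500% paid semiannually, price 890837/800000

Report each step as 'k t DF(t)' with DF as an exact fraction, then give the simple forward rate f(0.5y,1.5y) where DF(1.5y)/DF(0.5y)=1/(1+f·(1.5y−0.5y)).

step 1 [0.5y] zero: DF = P = 9977/10000 ≈ 0.997700
step 2 [1y] zero: DF = P = 381/400 ≈ 0.952500
step 3 [1.5y] swap r/2=406/14345: DF=(1 − 406/14345·(0.997700+0.952500))/(1+406/14345) = 2297/2500 ≈ 0.918800
step 4 [2y] bond c/2=27/800: DF=(407987/400000 − 27/800·(0.997700+0.952500+0.918800))/(1+27/800) = 893/1000 ≈ 0.893000
step 5 [2.5y] zero: DF = P = 8889/10000 ≈ 0.888900
step 6 [3y] zero: DF = P = 8761/10000 ≈ 0.876100
step 7 [3.5y] bond c/2=7/160: DF=(890837/800000 − 7/160·(0.997700+0.952500+0.918800+0.893000+0.888900+0.876100))/(1+7/160) = 522/625 ≈ 0.835200

1 1/2 9977/10000
2 1 381/400
3 3/2 2297/2500
4 2 893/1000
5 5/2 8889/10000
6 3 8761/10000
7 7/2 522/625
f(0.5y,1.5y) = ((9977/10000)/(2297/2500) − 1)/(1) = 789/9188 ≈ 8.5873%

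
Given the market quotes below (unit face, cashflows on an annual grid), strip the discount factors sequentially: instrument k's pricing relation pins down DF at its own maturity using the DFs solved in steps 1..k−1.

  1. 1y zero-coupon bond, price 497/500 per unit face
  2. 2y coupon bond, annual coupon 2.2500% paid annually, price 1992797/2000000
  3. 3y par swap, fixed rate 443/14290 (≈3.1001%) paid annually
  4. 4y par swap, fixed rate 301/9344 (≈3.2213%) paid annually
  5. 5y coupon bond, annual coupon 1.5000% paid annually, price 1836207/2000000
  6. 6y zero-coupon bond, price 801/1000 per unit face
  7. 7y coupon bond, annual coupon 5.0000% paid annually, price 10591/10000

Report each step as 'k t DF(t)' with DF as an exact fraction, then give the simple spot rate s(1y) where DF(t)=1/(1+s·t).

1 1 497/500
2 2 4763/5000
3 3 4557/5000
4 4 2199/2500
5 5 8493/10000
6 6 801/1000
7 7 7521/10000
s(1y) = (1/(497/500) − 1)/(1) = 3/497 ≈ 0.6036%

step 1 [1y] zero: DF = P = 497/500 ≈ 0.994000
step 2 [2y] bond c/1=9/400: DF=(1992797/2000000 − 9/400·(0.994000))/(1+9/400) = 4763/5000 ≈ 0.952600
step 3 [3y] swap r/1=443/14290: DF=(1 − 443/14290·(0.994000+0.952600))/(1+443/14290) = 4557/5000 ≈ 0.911400
step 4 [4y] swap r/1=301/9344: DF=(1 − 301/9344·(0.994000+0.952600+0.911400))/(1+301/9344) = 2199/2500 ≈ 0.879600
step 5 [5y] bond c/1=3/200: DF=(1836207/2000000 − 3/200·(0.994000+0.952600+0.911400+0.879600))/(1+3/200) = 8493/10000 ≈ 0.849300
step 6 [6y] zero: DF = P = 801/1000 ≈ 0.801000
step 7 [7y] bond c/1=1/20: DF=(10591/10000 − 1/20·(0.994000+0.952600+0.911400+0.879600+0.849300+0.801000))/(1+1/20) = 7521/10000 ≈ 0.752100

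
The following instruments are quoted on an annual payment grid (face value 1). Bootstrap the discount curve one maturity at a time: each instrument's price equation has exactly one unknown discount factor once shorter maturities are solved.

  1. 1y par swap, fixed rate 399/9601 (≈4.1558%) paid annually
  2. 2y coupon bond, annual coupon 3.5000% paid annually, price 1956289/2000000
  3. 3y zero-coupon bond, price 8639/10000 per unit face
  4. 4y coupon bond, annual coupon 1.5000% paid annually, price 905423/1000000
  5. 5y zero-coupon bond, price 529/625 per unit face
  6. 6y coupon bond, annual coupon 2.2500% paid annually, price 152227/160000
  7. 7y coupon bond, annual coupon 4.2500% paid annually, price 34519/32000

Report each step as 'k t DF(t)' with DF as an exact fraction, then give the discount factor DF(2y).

1 1 9601/10000
2 2 4563/5000
3 3 8639/10000
4 4 2129/2500
5 5 529/625
6 6 8329/10000
7 7 41/50
DF(2y) = 4563/5000 ≈ 0.912600

step 1 [1y] swap r/1=399/9601: DF=(1 − 399/9601·(0))/(1+399/9601) = 9601/10000 ≈ 0.960100
step 2 [2y] bond c/1=7/200: DF=(1956289/2000000 − 7/200·(0.960100))/(1+7/200) = 4563/5000 ≈ 0.912600
step 3 [3y] zero: DF = P = 8639/10000 ≈ 0.863900
step 4 [4y] bond c/1=3/200: DF=(905423/1000000 − 3/200·(0.960100+0.912600+0.863900))/(1+3/200) = 2129/2500 ≈ 0.851600
step 5 [5y] zero: DF = P = 529/625 ≈ 0.846400
step 6 [6y] bond c/1=9/400: DF=(152227/160000 − 9/400·(0.960100+0.912600+0.863900+0.851600+0.846400))/(1+9/400) = 8329/10000 ≈ 0.832900
step 7 [7y] bond c/1=17/400: DF=(34519/32000 − 17/400·(0.960100+0.912600+0.863900+0.851600+0.846400+0.832900))/(1+17/400) = 41/50 ≈ 0.820000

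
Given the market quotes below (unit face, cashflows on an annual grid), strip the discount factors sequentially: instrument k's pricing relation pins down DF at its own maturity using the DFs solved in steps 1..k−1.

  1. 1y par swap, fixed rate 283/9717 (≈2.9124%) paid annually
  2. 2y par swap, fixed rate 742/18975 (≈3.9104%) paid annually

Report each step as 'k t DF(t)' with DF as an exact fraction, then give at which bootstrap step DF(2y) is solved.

1 1 9717/10000
2 2 4629/5000
DF(2y) is solved at step 2

step 1 [1y] swap r/1=283/9717: DF=(1 − 283/9717·(0))/(1+283/9717) = 9717/10000 ≈ 0.971700
step 2 [2y] swap r/1=742/18975: DF=(1 − 742/18975·(0.971700))/(1+742/18975) = 4629/5000 ≈ 0.925800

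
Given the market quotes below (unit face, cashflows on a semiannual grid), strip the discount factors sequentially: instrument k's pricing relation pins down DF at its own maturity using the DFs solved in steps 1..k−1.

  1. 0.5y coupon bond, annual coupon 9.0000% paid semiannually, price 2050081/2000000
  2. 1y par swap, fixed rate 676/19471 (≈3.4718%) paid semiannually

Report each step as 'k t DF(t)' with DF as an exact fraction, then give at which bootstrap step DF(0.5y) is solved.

1 1/2 9809/10000
2 1 4831/5000
DF(0.5y) is solved at step 1

step 1 [0.5y] bond c/2=9/200: DF=(2050081/2000000 − 9/200·(0))/(1+9/200) = 9809/10000 ≈ 0.980900
step 2 [1y] swap r/2=338/19471: DF=(1 − 338/19471·(0.980900))/(1+338/19471) = 4831/5000 ≈ 0.966200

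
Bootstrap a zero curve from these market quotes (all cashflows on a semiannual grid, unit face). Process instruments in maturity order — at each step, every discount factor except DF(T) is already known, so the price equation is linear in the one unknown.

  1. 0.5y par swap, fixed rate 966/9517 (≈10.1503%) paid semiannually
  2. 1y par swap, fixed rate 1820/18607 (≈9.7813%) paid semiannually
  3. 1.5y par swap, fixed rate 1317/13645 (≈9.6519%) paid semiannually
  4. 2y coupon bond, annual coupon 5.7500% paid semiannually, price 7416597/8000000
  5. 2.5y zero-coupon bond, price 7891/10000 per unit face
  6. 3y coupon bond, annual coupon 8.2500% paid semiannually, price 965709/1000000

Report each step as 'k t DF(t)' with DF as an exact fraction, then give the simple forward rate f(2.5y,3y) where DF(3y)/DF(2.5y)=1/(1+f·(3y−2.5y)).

step 1 [0.5y] swap r/2=483/9517: DF=(1 − 483/9517·(0))/(1+483/9517) = 9517/10000 ≈ 0.951700
step 2 [1y] swap r/2=910/18607: DF=(1 − 910/18607·(0.951700))/(1+910/18607) = 909/1000 ≈ 0.909000
step 3 [1.5y] swap r/2=1317/27290: DF=(1 − 1317/27290·(0.951700+0.909000))/(1+1317/27290) = 8683/10000 ≈ 0.868300
step 4 [2y] bond c/2=23/800: DF=(7416597/8000000 − 23/800·(0.951700+0.909000+0.868300))/(1+23/800) = 8249/10000 ≈ 0.824900
step 5 [2.5y] zero: DF = P = 7891/10000 ≈ 0.789100
step 6 [3y] bond c/2=33/800: DF=(965709/1000000 − 33/800·(0.951700+0.909000+0.868300+0.824900+0.789100))/(1+33/800) = 3777/5000 ≈ 0.755400

1 1/2 9517/10000
2 1 909/1000
3 3/2 8683/10000
4 2 8249/10000
5 5/2 7891/10000
6 3 3777/5000
f(2.5y,3y) = ((7891/10000)/(3777/5000) − 1)/(1/2) = 337/3777 ≈ 8.9224%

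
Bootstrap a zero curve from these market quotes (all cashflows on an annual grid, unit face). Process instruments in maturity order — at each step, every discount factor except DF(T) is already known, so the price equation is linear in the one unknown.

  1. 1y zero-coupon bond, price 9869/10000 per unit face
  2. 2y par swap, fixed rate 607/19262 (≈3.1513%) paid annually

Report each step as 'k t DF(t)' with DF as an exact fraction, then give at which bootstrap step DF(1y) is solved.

1 1 9869/10000
2 2 9393/10000
DF(1y) is solved at step 1

step 1 [1y] zero: DF = P = 9869/10000 ≈ 0.986900
step 2 [2y] swap r/1=607/19262: DF=(1 − 607/19262·(0.986900))/(1+607/19262) = 9393/10000 ≈ 0.939300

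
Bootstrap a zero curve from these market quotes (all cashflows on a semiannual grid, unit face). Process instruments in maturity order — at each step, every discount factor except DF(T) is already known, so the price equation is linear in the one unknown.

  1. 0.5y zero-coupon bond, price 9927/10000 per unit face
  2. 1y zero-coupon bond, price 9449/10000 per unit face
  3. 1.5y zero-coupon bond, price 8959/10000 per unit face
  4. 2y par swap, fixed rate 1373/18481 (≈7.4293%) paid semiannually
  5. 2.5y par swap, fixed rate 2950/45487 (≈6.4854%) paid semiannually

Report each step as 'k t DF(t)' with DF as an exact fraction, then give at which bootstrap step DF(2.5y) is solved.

1 1/2 9927/10000
2 1 9449/10000
3 3/2 8959/10000
4 2 8627/10000
5 5/2 341/400
DF(2.5y) is solved at step 5

step 1 [0.5y] zero: DF = P = 9927/10000 ≈ 0.992700
step 2 [1y] zero: DF = P = 9449/10000 ≈ 0.944900
step 3 [1.5y] zero: DF = P = 8959/10000 ≈ 0.895900
step 4 [2y] swap r/2=1373/36962: DF=(1 − 1373/36962·(0.992700+0.944900+0.895900))/(1+1373/36962) = 8627/10000 ≈ 0.862700
step 5 [2.5y] swap r/2=1475/45487: DF=(1 − 1475/45487·(0.992700+0.944900+0.895900+0.862700))/(1+1475/45487) = 341/400 ≈ 0.852500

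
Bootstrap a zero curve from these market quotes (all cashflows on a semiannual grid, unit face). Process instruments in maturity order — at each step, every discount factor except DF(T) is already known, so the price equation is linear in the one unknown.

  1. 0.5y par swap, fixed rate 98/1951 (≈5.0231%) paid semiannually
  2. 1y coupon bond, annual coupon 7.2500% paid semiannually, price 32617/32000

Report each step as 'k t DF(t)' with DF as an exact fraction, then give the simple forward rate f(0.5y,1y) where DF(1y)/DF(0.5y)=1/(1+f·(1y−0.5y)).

step 1 [0.5y] swap r/2=49/1951: DF=(1 − 49/1951·(0))/(1+49/1951) = 1951/2000 ≈ 0.975500
step 2 [1y] bond c/2=29/800: DF=(32617/32000 − 29/800·(0.975500))/(1+29/800) = 1899/2000 ≈ 0.949500

1 1/2 1951/2000
2 1 1899/2000
f(0.5y,1y) = ((1951/2000)/(1899/2000) − 1)/(1/2) = 104/1899 ≈ 5.4766%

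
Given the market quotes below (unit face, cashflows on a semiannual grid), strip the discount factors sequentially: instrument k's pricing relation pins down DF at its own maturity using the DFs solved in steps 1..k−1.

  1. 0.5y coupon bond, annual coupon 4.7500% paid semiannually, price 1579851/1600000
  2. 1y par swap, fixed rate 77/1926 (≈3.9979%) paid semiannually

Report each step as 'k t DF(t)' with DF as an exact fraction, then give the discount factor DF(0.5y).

step 1 [0.5y] bond c/2=19/800: DF=(1579851/1600000 − 19/800·(0))/(1+19/800) = 1929/2000 ≈ 0.964500
step 2 [1y] swap r/2=77/3852: DF=(1 − 77/3852·(0.964500))/(1+77/3852) = 1923/2000 ≈ 0.961500

1 1/2 1929/2000
2 1 1923/2000
DF(0.5y) = 1929/2000 ≈ 0.964500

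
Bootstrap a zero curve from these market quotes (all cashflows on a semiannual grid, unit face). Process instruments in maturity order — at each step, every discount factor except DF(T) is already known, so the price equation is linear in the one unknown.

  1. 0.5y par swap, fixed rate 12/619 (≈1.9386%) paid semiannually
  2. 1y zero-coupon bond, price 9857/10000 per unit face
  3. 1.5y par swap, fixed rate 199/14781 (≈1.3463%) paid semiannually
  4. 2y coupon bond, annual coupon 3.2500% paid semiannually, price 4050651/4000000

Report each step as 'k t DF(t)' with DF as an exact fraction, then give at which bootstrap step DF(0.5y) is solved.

1 1/2 619/625
2 1 9857/10000
3 3/2 9801/10000
4 2 2373/2500
DF(0.5y) is solved at step 1

step 1 [0.5y] swap r/2=6/619: DF=(1 − 6/619·(0))/(1+6/619) = 619/625 ≈ 0.990400
step 2 [1y] zero: DF = P = 9857/10000 ≈ 0.985700
step 3 [1.5y] swap r/2=199/29562: DF=(1 − 199/29562·(0.990400+0.985700))/(1+199/29562) = 9801/10000 ≈ 0.980100
step 4 [2y] bond c/2=13/800: DF=(4050651/4000000 − 13/800·(0.990400+0.985700+0.980100))/(1+13/800) = 2373/2500 ≈ 0.949200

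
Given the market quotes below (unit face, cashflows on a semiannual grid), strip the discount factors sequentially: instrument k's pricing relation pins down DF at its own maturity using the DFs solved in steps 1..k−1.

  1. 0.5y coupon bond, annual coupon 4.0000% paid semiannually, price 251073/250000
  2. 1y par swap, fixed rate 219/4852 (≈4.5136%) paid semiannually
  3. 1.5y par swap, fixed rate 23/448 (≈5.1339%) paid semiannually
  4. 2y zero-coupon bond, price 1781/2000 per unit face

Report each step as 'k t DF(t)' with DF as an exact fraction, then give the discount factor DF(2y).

step 1 [0.5y] bond c/2=1/50: DF=(251073/250000 − 1/50·(0))/(1+1/50) = 4923/5000 ≈ 0.984600
step 2 [1y] swap r/2=219/9704: DF=(1 − 219/9704·(0.984600))/(1+219/9704) = 4781/5000 ≈ 0.956200
step 3 [1.5y] swap r/2=23/896: DF=(1 − 23/896·(0.984600+0.956200))/(1+23/896) = 579/625 ≈ 0.926400
step 4 [2y] zero: DF = P = 1781/2000 ≈ 0.890500

1 1/2 4923/5000
2 1 4781/5000
3 3/2 579/625
4 2 1781/2000
DF(2y) = 1781/2000 ≈ 0.890500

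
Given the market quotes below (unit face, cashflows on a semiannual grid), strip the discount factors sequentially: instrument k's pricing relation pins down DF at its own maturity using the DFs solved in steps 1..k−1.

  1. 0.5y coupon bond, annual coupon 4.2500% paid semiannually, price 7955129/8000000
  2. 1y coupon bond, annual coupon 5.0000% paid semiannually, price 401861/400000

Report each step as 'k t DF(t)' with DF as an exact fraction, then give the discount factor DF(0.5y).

1 1/2 9737/10000
2 1 2391/2500
DF(0.5y) = 9737/10000 ≈ 0.973700

step 1 [0.5y] bond c/2=17/800: DF=(7955129/8000000 − 17/800·(0))/(1+17/800) = 9737/10000 ≈ 0.973700
step 2 [1y] bond c/2=1/40: DF=(401861/400000 − 1/40·(0.973700))/(1+1/40) = 2391/2500 ≈ 0.956400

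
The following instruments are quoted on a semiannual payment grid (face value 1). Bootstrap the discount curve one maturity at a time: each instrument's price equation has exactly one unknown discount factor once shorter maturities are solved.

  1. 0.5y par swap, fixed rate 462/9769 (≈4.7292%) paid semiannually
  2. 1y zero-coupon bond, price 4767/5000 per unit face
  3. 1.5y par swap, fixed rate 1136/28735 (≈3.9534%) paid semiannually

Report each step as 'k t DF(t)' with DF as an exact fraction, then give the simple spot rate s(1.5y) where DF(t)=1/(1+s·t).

1 1/2 9769/10000
2 1 4767/5000
3 3/2 1179/1250
s(1.5y) = (1/(1179/1250) − 1)/(3/2) = 142/3537 ≈ 4.0147%

step 1 [0.5y] swap r/2=231/9769: DF=(1 − 231/9769·(0))/(1+231/9769) = 9769/10000 ≈ 0.976900
step 2 [1y] zero: DF = P = 4767/5000 ≈ 0.953400
step 3 [1.5y] swap r/2=568/28735: DF=(1 − 568/28735·(0.976900+0.953400))/(1+568/28735) = 1179/1250 ≈ 0.943200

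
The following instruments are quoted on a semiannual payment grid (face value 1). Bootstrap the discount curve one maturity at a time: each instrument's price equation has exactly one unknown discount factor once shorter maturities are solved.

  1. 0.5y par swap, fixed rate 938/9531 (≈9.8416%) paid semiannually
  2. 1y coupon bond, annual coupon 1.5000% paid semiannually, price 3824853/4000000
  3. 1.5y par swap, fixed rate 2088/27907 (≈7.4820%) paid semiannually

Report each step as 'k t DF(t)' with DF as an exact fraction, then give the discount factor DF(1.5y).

1 1/2 9531/10000
2 1 471/500
3 3/2 2239/2500
DF(1.5y) = 2239/2500 ≈ 0.895600

step 1 [0.5y] swap r/2=469/9531: DF=(1 − 469/9531·(0))/(1+469/9531) = 9531/10000 ≈ 0.953100
step 2 [1y] bond c/2=3/400: DF=(3824853/4000000 − 3/400·(0.953100))/(1+3/400) = 471/500 ≈ 0.942000
step 3 [1.5y] swap r/2=1044/27907: DF=(1 − 1044/27907·(0.953100+0.942000))/(1+1044/27907) = 2239/2500 ≈ 0.895600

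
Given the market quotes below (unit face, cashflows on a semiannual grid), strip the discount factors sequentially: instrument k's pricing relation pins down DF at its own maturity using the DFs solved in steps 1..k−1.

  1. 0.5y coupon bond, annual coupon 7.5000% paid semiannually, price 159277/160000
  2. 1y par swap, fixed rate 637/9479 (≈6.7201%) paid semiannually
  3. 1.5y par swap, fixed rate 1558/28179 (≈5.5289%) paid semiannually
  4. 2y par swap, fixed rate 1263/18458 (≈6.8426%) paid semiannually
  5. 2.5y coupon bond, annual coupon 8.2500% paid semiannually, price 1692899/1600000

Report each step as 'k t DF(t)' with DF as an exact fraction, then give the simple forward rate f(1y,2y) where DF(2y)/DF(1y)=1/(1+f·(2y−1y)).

1 1/2 1919/2000
2 1 9363/10000
3 3/2 9221/10000
4 2 8737/10000
5 5/2 8699/10000
f(1y,2y) = ((9363/10000)/(8737/10000) − 1)/(1) = 626/8737 ≈ 7.1649%

step 1 [0.5y] bond c/2=3/80: DF=(159277/160000 − 3/80·(0))/(1+3/80) = 1919/2000 ≈ 0.959500
step 2 [1y] swap r/2=637/18958: DF=(1 − 637/18958·(0.959500))/(1+637/18958) = 9363/10000 ≈ 0.936300
step 3 [1.5y] swap r/2=779/28179: DF=(1 − 779/28179·(0.959500+0.936300))/(1+779/28179) = 9221/10000 ≈ 0.922100
step 4 [2y] swap r/2=1263/36916: DF=(1 − 1263/36916·(0.959500+0.936300+0.922100))/(1+1263/36916) = 8737/10000 ≈ 0.873700
step 5 [2.5y] bond c/2=33/800: DF=(1692899/1600000 − 33/800·(0.959500+0.936300+0.922100+0.873700))/(1+33/800) = 8699/10000 ≈ 0.869900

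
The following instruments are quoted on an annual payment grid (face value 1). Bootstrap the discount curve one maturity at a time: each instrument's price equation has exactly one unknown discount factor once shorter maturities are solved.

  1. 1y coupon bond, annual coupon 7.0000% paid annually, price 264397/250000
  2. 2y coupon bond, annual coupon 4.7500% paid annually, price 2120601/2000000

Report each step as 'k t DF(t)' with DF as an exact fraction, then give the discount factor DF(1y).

1 1 2471/2500
2 2 4837/5000
DF(1y) = 2471/2500 ≈ 0.988400

step 1 [1y] bond c/1=7/100: DF=(264397/250000 − 7/100·(0))/(1+7/100) = 2471/2500 ≈ 0.988400
step 2 [2y] bond c/1=19/400: DF=(2120601/2000000 − 19/400·(0.988400))/(1+19/400) = 4837/5000 ≈ 0.967400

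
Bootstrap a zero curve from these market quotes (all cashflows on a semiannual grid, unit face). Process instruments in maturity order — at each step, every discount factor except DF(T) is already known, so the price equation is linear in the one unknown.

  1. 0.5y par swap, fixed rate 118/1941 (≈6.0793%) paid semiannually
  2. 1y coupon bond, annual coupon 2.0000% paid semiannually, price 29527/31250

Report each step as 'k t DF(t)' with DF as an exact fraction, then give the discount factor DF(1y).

step 1 [0.5y] swap r/2=59/1941: DF=(1 − 59/1941·(0))/(1+59/1941) = 1941/2000 ≈ 0.970500
step 2 [1y] bond c/2=1/100: DF=(29527/31250 − 1/100·(0.970500))/(1+1/100) = 9259/10000 ≈ 0.925900

1 1/2 1941/2000
2 1 9259/10000
DF(1y) = 9259/10000 ≈ 0.925900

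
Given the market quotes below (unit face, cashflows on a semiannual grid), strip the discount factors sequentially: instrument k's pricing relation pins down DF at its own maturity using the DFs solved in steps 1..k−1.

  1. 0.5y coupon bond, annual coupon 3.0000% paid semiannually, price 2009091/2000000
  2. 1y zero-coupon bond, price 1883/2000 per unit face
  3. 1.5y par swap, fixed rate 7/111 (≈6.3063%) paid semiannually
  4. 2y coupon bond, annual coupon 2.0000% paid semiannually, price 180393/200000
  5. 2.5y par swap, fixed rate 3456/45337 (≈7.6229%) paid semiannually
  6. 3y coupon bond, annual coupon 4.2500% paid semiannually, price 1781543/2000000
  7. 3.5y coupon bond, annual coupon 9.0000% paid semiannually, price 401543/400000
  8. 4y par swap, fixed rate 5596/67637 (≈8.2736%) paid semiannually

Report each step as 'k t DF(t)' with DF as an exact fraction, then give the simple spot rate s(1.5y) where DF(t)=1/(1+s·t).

step 1 [0.5y] bond c/2=3/200: DF=(2009091/2000000 − 3/200·(0))/(1+3/200) = 9897/10000 ≈ 0.989700
step 2 [1y] zero: DF = P = 1883/2000 ≈ 0.941500
step 3 [1.5y] swap r/2=7/222: DF=(1 − 7/222·(0.989700+0.941500))/(1+7/222) = 569/625 ≈ 0.910400
step 4 [2y] bond c/2=1/100: DF=(180393/200000 − 1/100·(0.989700+0.941500+0.910400))/(1+1/100) = 8649/10000 ≈ 0.864900
step 5 [2.5y] swap r/2=1728/45337: DF=(1 − 1728/45337·(0.989700+0.941500+0.910400+0.864900))/(1+1728/45337) = 517/625 ≈ 0.827200
step 6 [3y] bond c/2=17/800: DF=(1781543/2000000 − 17/800·(0.989700+0.941500+0.910400+0.864900+0.827200))/(1+17/800) = 7779/10000 ≈ 0.777900
step 7 [3.5y] bond c/2=9/200: DF=(401543/400000 − 9/200·(0.989700+0.941500+0.910400+0.864900+0.827200+0.777900))/(1+9/200) = 7319/10000 ≈ 0.731900
step 8 [4y] swap r/2=2798/67637: DF=(1 − 2798/67637·(0.989700+0.941500+0.910400+0.864900+0.827200+0.777900+0.731900))/(1+2798/67637) = 3601/5000 ≈ 0.720200

1 1/2 9897/10000
2 1 1883/2000
3 3/2 569/625
4 2 8649/10000
5 5/2 517/625
6 3 7779/10000
7 7/2 7319/10000
8 4 3601/5000
s(1.5y) = (1/(569/625) − 1)/(3/2) = 112/1707 ≈ 6.5612%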